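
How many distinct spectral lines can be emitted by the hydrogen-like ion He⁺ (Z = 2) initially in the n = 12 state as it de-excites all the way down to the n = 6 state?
21

The electron can occupy levels n = 6, 7, ..., 12 during de-excitation — that is m = 12 - 6 + 1 = 7 distinct levels.

The number of distinct spectral lines equals the number of ways to choose 2 of these m levels (each pair gives one possible emission transition):

Number of lines = m(m-1)/2 = 7×6/2 = 21

These correspond to all possible transitions between the 7 levels:
12 → 11, 12 → 10, 12 → 9, 12 → 8, 12 → 7, 12 → 6, 11 → 10, 11 → 9...

Each transition produces a photon with a unique energy (and thus wavelength). This count does not depend on Z.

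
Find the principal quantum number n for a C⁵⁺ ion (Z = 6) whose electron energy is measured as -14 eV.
n = 6

The exact energy levels follow E_n = -13.6057 Z² / n² eV with Z = 6.

The measured value (-14 eV) is reported to only 2 significant figures, so we must test candidate n values and see which one matches to that precision.

Candidate energies:
  n = 4:  E = -13.6057 × 6² / 4² = -30.612825 eV
  n = 5:  E = -13.6057 × 6² / 5² = -19.592208 eV
  n = 6:  E = -13.6057 × 6² / 6² = -13.605700 eV  ← matches
  n = 7:  E = -13.6057 × 6² / 7² = -9.996024 eV
  n = 8:  E = -13.6057 × 6² / 8² = -7.653206 eV

Checking against the measurement of -14 eV (2 sig figs), only n = 6 agrees:
E_6 = -13.605700 eV, which rounds to -14 eV ✓

Therefore n = 6.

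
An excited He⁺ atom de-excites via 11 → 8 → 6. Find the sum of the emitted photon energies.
1.0620 eV

The energy levels of He⁺ are E_n = -13.6057 × 2² / n² eV.

First transition (11 → 8):
ΔE₁ = |E_8 - E_11|
ΔE₁ = |-0.8503562500 - (-0.4497752066)| = 0.4005810 eV

Second transition (8 → 6):
ΔE₂ = |E_6 - E_8|
ΔE₂ = |-1.5117444444 - (-0.8503562500)| = 0.6613882 eV

Total energy released:
E_total = ΔE₁ + ΔE₂ = 0.4005810 + 0.6613882 = 1.0620 eV

Note: This equals the direct transition 11 → 6: 1.0620 eV ✓
Energy is conserved regardless of the path taken.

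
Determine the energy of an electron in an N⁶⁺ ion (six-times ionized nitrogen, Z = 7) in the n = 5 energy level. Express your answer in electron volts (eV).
-26.6672 eV

The energy levels of a hydrogen-like atom are given by:
E_n = -13.6057 Z² / n² eV  (with Z = 7 for N⁶⁺)

For n = 5:
E_5 = -13.6057 × 7² / 5²
E_5 = -13.6057 × 49 / 25
E_5 = -26.6672 eV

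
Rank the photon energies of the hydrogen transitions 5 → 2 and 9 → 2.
9 → 2

Calculate the energy for each transition:

Transition 5 → 2:
ΔE₁ = |E_2 - E_5| = |-13.6057/2² - (-13.6057/5²)|
ΔE₁ = |-3.401425000 - (-0.544228000)| = 2.857197 eV

Transition 9 → 2:
ΔE₂ = |E_2 - E_9| = |-13.6057/2² - (-13.6057/9²)|
ΔE₂ = |-3.401425000 - (-0.167971605)| = 3.233453 eV

Since 3.233453 eV > 2.857197 eV, the transition 9 → 2 emits the more energetic photon.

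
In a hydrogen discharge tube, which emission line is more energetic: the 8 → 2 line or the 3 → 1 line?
3 → 1

Calculate the energy for each transition:

Transition 8 → 2:
ΔE₁ = |E_2 - E_8| = |-13.6057/2² - (-13.6057/8²)|
ΔE₁ = |-3.4014250000 - (-0.2125890625)| = 3.1888359 eV

Transition 3 → 1:
ΔE₂ = |E_1 - E_3| = |-13.6057/1² - (-13.6057/3²)|
ΔE₂ = |-13.6057000000 - (-1.5117444444)| = 12.0939556 eV

Since 12.0939556 eV > 3.1888359 eV, the transition 3 → 1 emits the more energetic photon.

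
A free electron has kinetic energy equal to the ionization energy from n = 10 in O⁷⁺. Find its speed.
1.750e+06 m/s (or 0.58% of c)

The binding energy at n = 10 for O⁷⁺ is:
E_10 = -13.6057 × 8²/10² = -8.707648 eV
|E_10| = 8.707648 eV

Convert to Joules:
KE = 8.707648 eV × (1.602177 × 10⁻¹⁹ J/eV) = 1.39512e-18 J

Using KE = ½mv²:
v = √(2·KE/m_e)
v = √(2 × 1.39512e-18 J / 9.10938 × 10⁻³¹ kg)
v = 1.750e+06 m/s

This is approximately 0.58% the speed of light.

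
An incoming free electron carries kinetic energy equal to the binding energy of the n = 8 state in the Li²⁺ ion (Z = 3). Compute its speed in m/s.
8.20385e+05 m/s (or 0.273651% of c)

The binding energy at n = 8 for Li²⁺ is:
E_8 = -13.6057 × 3²/8² = -1.91330156 eV
|E_8| = 1.91330156 eV

Convert to Joules:
KE = 1.91330156 eV × (1.602177 × 10⁻¹⁹ J/eV) = 3.0654478e-19 J

Using KE = ½mv²:
v = √(2·KE/m_e)
v = √(2 × 3.0654478e-19 J / 9.10938 × 10⁻³¹ kg)
v = 8.20385e+05 m/s

This is approximately 0.273651% the speed of light.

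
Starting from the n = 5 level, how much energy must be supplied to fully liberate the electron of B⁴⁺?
13.61 eV

The ionization energy is the energy needed to remove the electron completely (n → ∞).

For a hydrogen-like ion with Z = 5, E_n = -13.6057 Z² / n² eV.

At n = 5: E_5 = -13.6057 × 5² / 5² = -13.60570 eV
At n = ∞: E_∞ = 0 eV

Ionization energy = E_∞ - E_5 = 0 - (-13.60570) = 13.60570 eV
Ionization energy ≈ 13.61 eV

This is also called the binding energy of the electron in state n = 5.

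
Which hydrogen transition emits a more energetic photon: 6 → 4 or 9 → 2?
9 → 2

Calculate the energy for each transition:

Transition 6 → 4:
ΔE₁ = |E_4 - E_6| = |-13.6057/4² - (-13.6057/6²)|
ΔE₁ = |-0.85035625000 - (-0.37793611111)| = 0.47242014 eV

Transition 9 → 2:
ΔE₂ = |E_2 - E_9| = |-13.6057/2² - (-13.6057/9²)|
ΔE₂ = |-3.40142500000 - (-0.16797160494)| = 3.23345340 eV

Since 3.23345340 eV > 0.47242014 eV, the transition 9 → 2 emits the more energetic photon.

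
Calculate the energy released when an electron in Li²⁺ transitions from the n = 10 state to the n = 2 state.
29.38831 eV

The energy levels are E_n = -13.6057 Z² eV / n².

Energy at n = 10: E_10 = -13.6057 × 3² / 10² = -1.22451300 eV
Energy at n = 2: E_2 = -13.6057 × 3² / 2² = -30.61282500 eV

For emission (electron falling to lower state), the photon energy is:
E_photon = E_10 - E_2 = |-1.22451300 - (-30.61282500)|
E_photon = 29.38831 eV

This energy is carried away by the emitted photon.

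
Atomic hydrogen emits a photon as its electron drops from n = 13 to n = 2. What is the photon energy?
3.32 eV

The energy levels are E_n = -13.6057 eV / n².

Energy at n = 13: E_13 = -13.6057 / 13² = -0.08051 eV
Energy at n = 2: E_2 = -13.6057 / 2² = -3.40143 eV

For emission (electron falling to lower state), the photon energy is:
E_photon = E_13 - E_2 = |-0.08051 - (-3.40143)|
E_photon = 3.32 eV

This energy is carried away by the emitted photon.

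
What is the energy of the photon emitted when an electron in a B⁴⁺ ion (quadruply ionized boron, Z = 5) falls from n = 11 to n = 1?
337.33 eV

The energy levels are E_n = -13.6057 Z² eV / n².

Energy at n = 11: E_11 = -13.6057 × 5² / 11² = -2.81110 eV
Energy at n = 1: E_1 = -13.6057 × 5² / 1² = -340.14250 eV

For emission (electron falling to lower state), the photon energy is:
E_photon = E_11 - E_1 = |-2.81110 - (-340.14250)|
E_photon = 337.33 eV

This energy is carried away by the emitted photon.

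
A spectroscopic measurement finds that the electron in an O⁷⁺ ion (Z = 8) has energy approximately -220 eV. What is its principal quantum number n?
n = 2

The exact energy levels follow E_n = -13.6057 Z² / n² eV with Z = 8.

The measured value (-220 eV) is reported to only 2 significant figures, so we must test candidate n values and see which one matches to that precision.

Candidate energies:
  n = 1:  E = -13.6057 × 8² / 1² = -870.76480 eV
  n = 2:  E = -13.6057 × 8² / 2² = -217.69120 eV  ← matches
  n = 3:  E = -13.6057 × 8² / 3² = -96.75164 eV
  n = 4:  E = -13.6057 × 8² / 4² = -54.42280 eV

Checking against the measurement of -220 eV (2 sig figs), only n = 2 agrees:
E_2 = -217.69120 eV, which rounds to -220 eV ✓

Therefore n = 2.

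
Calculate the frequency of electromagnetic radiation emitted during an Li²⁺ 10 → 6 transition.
5.2638e+14 Hz

First, find the transition energy:
E_10 = -13.6057 × 3² / 10² = -1.22451300 eV
E_6 = -13.6057 × 3² / 6² = -3.40142500 eV
|ΔE| = |E_6 - E_10| = 2.17691200 eV

Convert to Joules: E = 2.17691200 eV × (1.602177 × 10⁻¹⁹ J/eV) = 3.487798e-19 J

Using E = hf:
f = E/h = 3.487798e-19 J / (6.62607 × 10⁻³⁴ J·s)
f = 5.2638e+14 Hz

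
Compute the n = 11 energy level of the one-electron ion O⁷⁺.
-7.1964 eV

For hydrogen-like ions, the energy levels scale with Z²:
E_n = -13.6057 Z² / n² eV

For O⁷⁺ (Z = 8) at n = 11:
E_11 = -13.6057 × 8² / 11²
E_11 = -13.6057 × 64 / 121
E_11 = -870.7648 / 121
E_11 = -7.1964 eV

The energy is 64 times more negative than hydrogen at the same n due to the stronger nuclear charge.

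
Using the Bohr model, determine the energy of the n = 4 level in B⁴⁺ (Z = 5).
-21.25891 eV

For hydrogen-like ions, the energy levels scale with Z²:
E_n = -13.6057 Z² / n² eV

For B⁴⁺ (Z = 5) at n = 4:
E_4 = -13.6057 × 5² / 4²
E_4 = -13.6057 × 25 / 16
E_4 = -340.1425 / 16
E_4 = -21.25891 eV

The energy is 25 times more negative than hydrogen at the same n due to the stronger nuclear charge.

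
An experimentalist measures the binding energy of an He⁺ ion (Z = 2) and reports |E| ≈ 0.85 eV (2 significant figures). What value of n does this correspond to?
n = 8

The exact energy levels follow E_n = -13.6057 Z² / n² eV with Z = 2.

The measured value (-0.85 eV) is reported to only 2 significant figures, so we must test candidate n values and see which one matches to that precision.

Candidate energies:
  n = 6:  E = -13.6057 × 2² / 6² = -1.51174 eV
  n = 7:  E = -13.6057 × 2² / 7² = -1.11067 eV
  n = 8:  E = -13.6057 × 2² / 8² = -0.85036 eV  ← matches
  n = 9:  E = -13.6057 × 2² / 9² = -0.67189 eV
  n = 10:  E = -13.6057 × 2² / 10² = -0.54423 eV

Checking against the measurement of -0.85 eV (2 sig figs), only n = 8 agrees:
E_8 = -0.85036 eV, which rounds to -0.85 eV ✓

Therefore n = 8.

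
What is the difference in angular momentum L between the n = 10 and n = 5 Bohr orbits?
5.27e-34 J·s (or 5ℏ)

In the Bohr model, L_n = nℏ where ℏ = 1.0546e-34 J·s.

L_10 = 10ℏ = 1.0546e-33 J·s
L_5 = 5ℏ = 5.2730e-34 J·s

ΔL = L_10 - L_5 = (10 - 5)ℏ = 5ℏ
ΔL = 5 × 1.0546e-34 J·s = 5.27e-34 J·s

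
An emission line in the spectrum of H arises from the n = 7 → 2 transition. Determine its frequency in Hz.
7.5532e+14 Hz

First, find the transition energy:
E_7 = -13.6057 / 7² = -0.2776673 eV
E_2 = -13.6057 / 2² = -3.4014250 eV
|ΔE| = |E_2 - E_7| = 3.1237577 eV

Convert to Joules: E = 3.1237577 eV × (1.602177 × 10⁻¹⁹ J/eV) = 5.004813e-19 J

Using E = hf:
f = E/h = 5.004813e-19 J / (6.62607 × 10⁻³⁴ J·s)
f = 7.5532e+14 Hz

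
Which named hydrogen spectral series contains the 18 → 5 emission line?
Pfund series

The spectral series in hydrogen are named based on the final (lower) energy level:
- Lyman series: n_final = 1 (ultraviolet)
- Balmer series: n_final = 2 (visible/near-UV)
- Paschen series: n_final = 3 (infrared)
- Brackett series: n_final = 4 (infrared)
- Pfund series: n_final = 5 (far infrared)

Since this transition ends at n = 5, it belongs to the Pfund series.

For reference, this 18 → 5 line has photon energy
ΔE = 13.6057 eV × (1/5² - 1/18²) = 0.502235099 eV,
corresponding to wavelength λ = hc/ΔE = 1239.84 eV·nm / 0.502235099 eV = 2468.645 nm in the far infrared region.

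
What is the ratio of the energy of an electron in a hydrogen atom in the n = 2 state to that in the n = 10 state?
25.000000

Using E_n = -13.6057 Z² / n² eV with Z = 1:

E_2 = -13.6057 / 2² = -13.6057 / 4 = -3.401425000000 eV
E_10 = -13.6057 / 10² = -13.6057 / 100 = -0.136057000000 eV

The ratio is:
E_2/E_10 = (-3.401425000000) / (-0.136057000000)
E_2/E_10 = (-13.6057/4) / (-13.6057/100)
E_2/E_10 = 100/4
E_2/E_10 = 25.000000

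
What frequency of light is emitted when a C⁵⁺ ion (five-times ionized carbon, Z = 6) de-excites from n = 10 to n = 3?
1.19750e+16 Hz

First, find the transition energy:
E_10 = -13.6057 × 6² / 10² = -4.8980520 eV
E_3 = -13.6057 × 6² / 3² = -54.4228000 eV
|ΔE| = |E_3 - E_10| = 49.5247480 eV

Convert to Joules: E = 49.5247480 eV × (1.602177 × 10⁻¹⁹ J/eV) = 7.9347412e-18 J

Using E = hf:
f = E/h = 7.9347412e-18 J / (6.62607 × 10⁻³⁴ J·s)
f = 1.19750e+16 Hz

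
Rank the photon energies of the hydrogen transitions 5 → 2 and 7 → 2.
7 → 2

Calculate the energy for each transition:

Transition 5 → 2:
ΔE₁ = |E_2 - E_5| = |-13.6057/2² - (-13.6057/5²)|
ΔE₁ = |-3.401425000000 - (-0.544228000000)| = 2.857197000 eV

Transition 7 → 2:
ΔE₂ = |E_2 - E_7| = |-13.6057/2² - (-13.6057/7²)|
ΔE₂ = |-3.401425000000 - (-0.277667346939)| = 3.123757653 eV

Since 3.123757653 eV > 2.857197000 eV, the transition 7 → 2 emits the more energetic photon.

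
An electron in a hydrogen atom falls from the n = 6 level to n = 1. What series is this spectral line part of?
Lyman series

The spectral series in hydrogen are named based on the final (lower) energy level:
- Lyman series: n_final = 1 (ultraviolet)
- Balmer series: n_final = 2 (visible/near-UV)
- Paschen series: n_final = 3 (infrared)
- Brackett series: n_final = 4 (infrared)
- Pfund series: n_final = 5 (far infrared)

Since this transition ends at n = 1, it belongs to the Lyman series.

For reference, this 6 → 1 line has photon energy
ΔE = 13.6057 eV × (1/1² - 1/6²) = 13.22776389 eV,
corresponding to wavelength λ = hc/ΔE = 1239.84 eV·nm / 13.22776389 eV = 93.730128 nm in the ultraviolet region.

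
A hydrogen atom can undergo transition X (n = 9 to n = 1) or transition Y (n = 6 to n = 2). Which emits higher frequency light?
9 → 1

Calculate the energy for each transition:

Transition 9 → 1:
ΔE₁ = |E_1 - E_9| = |-13.6057/1² - (-13.6057/9²)|
ΔE₁ = |-13.605700000000 - (-0.167971604938)| = 13.437728395 eV

Transition 6 → 2:
ΔE₂ = |E_2 - E_6| = |-13.6057/2² - (-13.6057/6²)|
ΔE₂ = |-3.401425000000 - (-0.377936111111)| = 3.023488889 eV

Since 13.437728395 eV > 3.023488889 eV, the transition 9 → 1 emits the more energetic photon.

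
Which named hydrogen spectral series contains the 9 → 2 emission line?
Balmer series

The spectral series in hydrogen are named based on the final (lower) energy level:
- Lyman series: n_final = 1 (ultraviolet)
- Balmer series: n_final = 2 (visible/near-UV)
- Paschen series: n_final = 3 (infrared)
- Brackett series: n_final = 4 (infrared)
- Pfund series: n_final = 5 (far infrared)

Since this transition ends at n = 2, it belongs to the Balmer series.

For reference, this 9 → 2 line has photon energy
ΔE = 13.6057 eV × (1/2² - 1/9²) = 3.23345340 eV,
corresponding to wavelength λ = hc/ΔE = 1239.84 eV·nm / 3.23345340 eV = 383.4414 nm in the visible/near-UV region.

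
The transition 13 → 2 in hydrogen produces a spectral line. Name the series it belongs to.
Balmer series

The spectral series in hydrogen are named based on the final (lower) energy level:
- Lyman series: n_final = 1 (ultraviolet)
- Balmer series: n_final = 2 (visible/near-UV)
- Paschen series: n_final = 3 (infrared)
- Brackett series: n_final = 4 (infrared)
- Pfund series: n_final = 5 (far infrared)

Since this transition ends at n = 2, it belongs to the Balmer series.

For reference, this 13 → 2 line has photon energy
ΔE = 13.6057 eV × (1/2² - 1/13²) = 3.320918 eV,
corresponding to wavelength λ = hc/ΔE = 1239.84 eV·nm / 3.320918 eV = 373.34 nm in the visible/near-UV region.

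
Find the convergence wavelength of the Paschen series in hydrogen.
820.138618 nm

The series limit corresponds to the transition from n = ∞ to n = 3.
This is the highest energy (shortest wavelength) transition in the Paschen series.

E_∞ = 0 eV
E_3 = -13.6057 / 3² = -1.5117444444 eV

Energy at series limit:
ΔE = E_∞ - E_3 = 0 - (-1.5117444444) = 1.5117444444 eV
λ = hc/E = 1239.84 eV·nm / 1.5117444444 eV = 820.138618 nm

This energy equals the ionization energy from the n = 3 state of hydrogen.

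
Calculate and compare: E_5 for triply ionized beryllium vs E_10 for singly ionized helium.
Be³⁺ at n = 5 (E = -8.70765 eV)

Using E_n = -13.6057 Z² / n² eV:

Be³⁺ (Z = 4) at n = 5:
E = -13.6057 × 4² / 5² = -13.6057 × 16 / 25 = -8.70764800 eV

He⁺ (Z = 2) at n = 10:
E = -13.6057 × 2² / 10² = -13.6057 × 4 / 100 = -0.54422800 eV

Since -8.70764800 eV < -0.54422800 eV,
Be³⁺ at n = 5 is more tightly bound (requires more energy to ionize).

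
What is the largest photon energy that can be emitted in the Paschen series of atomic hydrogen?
1.51 eV

The series limit corresponds to the transition from n = ∞ to n = 3.
This is the highest energy (shortest wavelength) transition in the Paschen series.

E_∞ = 0 eV
E_3 = -13.6057 / 3² = -1.51 eV

Energy at series limit:
ΔE = E_∞ - E_3 = 0 - (-1.51) = 1.51 eV

This energy equals the ionization energy from the n = 3 state of hydrogen.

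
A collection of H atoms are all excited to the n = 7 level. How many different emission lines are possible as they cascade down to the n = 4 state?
6

The electron can occupy levels n = 4, 5, ..., 7 during de-excitation — that is m = 7 - 4 + 1 = 4 distinct levels.

The number of distinct spectral lines equals the number of ways to choose 2 of these m levels (each pair gives one possible emission transition):

Number of lines = m(m-1)/2 = 4×3/2 = 6

These correspond to all possible transitions between the 4 levels:
7 → 6, 7 → 5, 7 → 4, 6 → 5, 6 → 4, 5 → 4

Each transition produces a photon with a unique energy (and thus wavelength). This count does not depend on Z.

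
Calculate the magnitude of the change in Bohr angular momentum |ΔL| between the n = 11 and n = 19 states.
8.437e-34 J·s (or 8ℏ)

In the Bohr model, L_n = nℏ where ℏ = 1.05457e-34 J·s.

L_19 = 19ℏ = 2.00368e-33 J·s
L_11 = 11ℏ = 1.16003e-33 J·s

ΔL = L_19 - L_11 = (19 - 11)ℏ = 8ℏ
ΔL = 8 × 1.05457e-34 J·s = 8.437e-34 J·s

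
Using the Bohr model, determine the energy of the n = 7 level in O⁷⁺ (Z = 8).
-17.771 eV

For hydrogen-like ions, the energy levels scale with Z²:
E_n = -13.6057 Z² / n² eV

For O⁷⁺ (Z = 8) at n = 7:
E_7 = -13.6057 × 8² / 7²
E_7 = -13.6057 × 64 / 49
E_7 = -870.7648 / 49
E_7 = -17.771 eV

The energy is 64 times more negative than hydrogen at the same n due to the stronger nuclear charge.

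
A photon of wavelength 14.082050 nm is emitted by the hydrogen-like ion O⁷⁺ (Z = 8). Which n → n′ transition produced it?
n = 10 → n = 3

First, find the photon energy from the wavelength (hc = 1239.84 eV·nm):
E = hc/λ = 1239.84 eV·nm / 14.082050 nm = 88.043999 eV

The energy levels of O⁷⁺ satisfy E_n = -13.6057 × 8² / n² eV, so an emission n_i → n_f releases
ΔE = 13.6057 × 8² × (1/n_f² − 1/n_i²) eV.

Setting ΔE equal to the photon energy:
1/n_f² − 1/n_i² = 88.043999 / (13.6057 × 8²) = 0.10111111

Since 1/n_i² must be positive, we need 1/n_f² > 0.10111111, i.e. n_f ≤ 3. For each allowed n_f, solve n_i = (1/n_f² − 0.10111111)^(−1/2) and check whether it is a whole number:
  n_f = 1: 1/n_i² = 1.00000000 − 0.10111111 = 0.89888889 → n_i = 1.055  (not an integer) ✗
  n_f = 2: 1/n_i² = 0.25000000 − 0.10111111 = 0.14888889 → n_i = 2.592  (not an integer) ✗
  n_f = 3: 1/n_i² = 0.11111111 − 0.10111111 = 0.01000000 → n_i = 10.000  → integer, n_i = 10 ✓

Only n_f = 3 gives an integer upper level, n_i = 10.

The transition is from n = 10 to n = 3 (emission).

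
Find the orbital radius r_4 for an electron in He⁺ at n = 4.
0.4233 nm (or 4.2334 Å)

The Bohr radius formula is:
r_n = n² a₀ / Z

where a₀ = 0.0529177 nm is the Bohr radius.

For He⁺ (Z = 2) at n = 4:
r_4 = 4² × 0.0529177 nm / 2
r_4 = 16 × 0.0529177 nm / 2
r_4 = 0.84668 nm / 2
r_4 = 0.4233 nm

The electron orbits at approximately 0.4233 nm from the nucleus.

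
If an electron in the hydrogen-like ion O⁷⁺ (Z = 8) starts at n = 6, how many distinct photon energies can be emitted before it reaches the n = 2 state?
10

The electron can occupy levels n = 2, 3, ..., 6 during de-excitation — that is m = 6 - 2 + 1 = 5 distinct levels.

The number of distinct spectral lines equals the number of ways to choose 2 of these m levels (each pair gives one possible emission transition):

Number of lines = m(m-1)/2 = 5×4/2 = 10

These correspond to all possible transitions between the 5 levels:
6 → 5, 6 → 4, 6 → 3, 6 → 2, 5 → 4, 5 → 3, 5 → 2, 4 → 3...

Each transition produces a photon with a unique energy (and thus wavelength). This count does not depend on Z.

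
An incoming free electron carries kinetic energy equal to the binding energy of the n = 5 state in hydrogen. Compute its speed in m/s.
4.375e+05 m/s (or 0.15% of c)

The binding energy at n = 5 for hydrogen is:
E_5 = -13.6057/5² = -0.5442280 eV
|E_5| = 0.5442280 eV

Convert to Joules:
KE = 0.5442280 eV × (1.602177 × 10⁻¹⁹ J/eV) = 8.71950e-20 J

Using KE = ½mv²:
v = √(2·KE/m_e)
v = √(2 × 8.71950e-20 J / 9.10938 × 10⁻³¹ kg)
v = 4.375e+05 m/s

This is approximately 0.15% the speed of light.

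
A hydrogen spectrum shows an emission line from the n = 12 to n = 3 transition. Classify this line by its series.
Paschen series

The spectral series in hydrogen are named based on the final (lower) energy level:
- Lyman series: n_final = 1 (ultraviolet)
- Balmer series: n_final = 2 (visible/near-UV)
- Paschen series: n_final = 3 (infrared)
- Brackett series: n_final = 4 (infrared)
- Pfund series: n_final = 5 (far infrared)

Since this transition ends at n = 3, it belongs to the Paschen series.

For reference, this 12 → 3 line has photon energy
ΔE = 13.6057 eV × (1/3² - 1/12²) = 1.4172604167 eV,
corresponding to wavelength λ = hc/ΔE = 1239.84 eV·nm / 1.4172604167 eV = 874.814526 nm in the infrared region.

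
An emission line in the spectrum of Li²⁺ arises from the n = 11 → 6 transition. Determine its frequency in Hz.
5.78e+14 Hz

First, find the transition energy:
E_11 = -13.6057 × 3² / 11² = -1.01199421 eV
E_6 = -13.6057 × 3² / 6² = -3.40142500 eV
|ΔE| = |E_6 - E_11| = 2.38943079 eV

Convert to Joules: E = 2.38943079 eV × (1.602177 × 10⁻¹⁹ J/eV) = 3.8283e-19 J

Using E = hf:
f = E/h = 3.8283e-19 J / (6.62607 × 10⁻³⁴ J·s)
f = 5.78e+14 Hz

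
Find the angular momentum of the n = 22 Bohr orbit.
2.320e-33 J·s (or 22ℏ)

In the Bohr model, angular momentum is quantized:
L = nℏ

where ℏ = h/(2π) = 1.05457e-34 J·s

For n = 22:
L = 22 × 1.05457e-34 J·s
L = 2.320e-33 J·s

This can also be written as L = 22ℏ.
The angular momentum is an integer multiple of the reduced Planck constant.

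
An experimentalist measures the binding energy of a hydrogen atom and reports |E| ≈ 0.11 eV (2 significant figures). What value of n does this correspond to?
n = 11

The exact energy levels follow E_n = -13.6057 eV / n².

The measured value (-0.11 eV) is reported to only 2 significant figures, so we must test candidate n values and see which one matches to that precision.

Candidate energies:
  n = 9:  E = -13.6057/9² = -0.16797 eV
  n = 10:  E = -13.6057/10² = -0.13606 eV
  n = 11:  E = -13.6057/11² = -0.11244 eV  ← matches
  n = 12:  E = -13.6057/12² = -0.09448 eV
  n = 13:  E = -13.6057/13² = -0.08051 eV

Checking against the measurement of -0.11 eV (2 sig figs), only n = 11 agrees:
E_11 = -0.11244 eV, which rounds to -0.11 eV ✓

Therefore n = 11.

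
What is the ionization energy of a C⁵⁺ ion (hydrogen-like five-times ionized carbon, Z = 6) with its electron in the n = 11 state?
4.047977 eV

The ionization energy is the energy needed to remove the electron completely (n → ∞).

For a hydrogen-like ion with Z = 6, E_n = -13.6057 Z² / n² eV.

At n = 11: E_11 = -13.6057 × 6² / 11² = -4.047976860 eV
At n = ∞: E_∞ = 0 eV

Ionization energy = E_∞ - E_11 = 0 - (-4.047976860) = 4.047976860 eV
Ionization energy ≈ 4.047977 eV

This is also called the binding energy of the electron in state n = 11.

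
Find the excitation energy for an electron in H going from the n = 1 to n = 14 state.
13.536283 eV

The energy levels of a hydrogen-like atom are E_n = -13.6057 eV / n².

Energy at n = 1: E_1 = -13.6057 / 1² = -13.605700000 eV
Energy at n = 14: E_14 = -13.6057 / 14² = -0.069416837 eV

The excitation energy is the difference:
ΔE = E_14 - E_1
ΔE = -0.069416837 - (-13.605700000)
ΔE = 13.536283 eV

Since this is positive, energy must be absorbed (photon absorption).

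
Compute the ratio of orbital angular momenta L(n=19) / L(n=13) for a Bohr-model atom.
1.461538

In the Bohr model, L_n = nℏ, so the ratio is purely the ratio of quantum numbers:

L_19/L_13 = 19ℏ / 13ℏ = 19/13 = 1.461538

The angular momentum scales linearly with n.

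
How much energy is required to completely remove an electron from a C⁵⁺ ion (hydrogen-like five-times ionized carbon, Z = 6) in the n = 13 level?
2.90 eV

The ionization energy is the energy needed to remove the electron completely (n → ∞).

For a hydrogen-like ion with Z = 6, E_n = -13.6057 Z² / n² eV.

At n = 13: E_13 = -13.6057 × 6² / 13² = -2.89826 eV
At n = ∞: E_∞ = 0 eV

Ionization energy = E_∞ - E_13 = 0 - (-2.89826) = 2.89826 eV
Ionization energy ≈ 2.90 eV

This is also called the binding energy of the electron in state n = 13.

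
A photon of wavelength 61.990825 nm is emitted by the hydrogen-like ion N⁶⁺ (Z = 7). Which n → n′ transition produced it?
n = 10 → n = 5

First, find the photon energy from the wavelength (hc = 1239.84 eV·nm):
E = hc/λ = 1239.84 eV·nm / 61.990825 nm = 20.000379 eV

The energy levels of N⁶⁺ satisfy E_n = -13.6057 × 7² / n² eV, so an emission n_i → n_f releases
ΔE = 13.6057 × 7² × (1/n_f² − 1/n_i²) eV.

Setting ΔE equal to the photon energy:
1/n_f² − 1/n_i² = 20.000379 / (13.6057 × 7²) = 0.030000000

Since 1/n_i² must be positive, we need 1/n_f² > 0.030000000, i.e. n_f ≤ 5. For each allowed n_f, solve n_i = (1/n_f² − 0.030000000)^(−1/2) and check whether it is a whole number:
  n_f = 1: 1/n_i² = 1.000000000 − 0.030000000 = 0.970000000 → n_i = 1.015  (not an integer) ✗
  n_f = 2: 1/n_i² = 0.250000000 − 0.030000000 = 0.220000000 → n_i = 2.132  (not an integer) ✗
  n_f = 3: 1/n_i² = 0.111111111 − 0.030000000 = 0.081111111 → n_i = 3.511  (not an integer) ✗
  n_f = 4: 1/n_i² = 0.062500000 − 0.030000000 = 0.032500000 → n_i = 5.547  (not an integer) ✗
  n_f = 5: 1/n_i² = 0.040000000 − 0.030000000 = 0.010000000 → n_i = 10.000  → integer, n_i = 10 ✓

Only n_f = 5 gives an integer upper level, n_i = 10.

The transition is from n = 10 to n = 5 (emission).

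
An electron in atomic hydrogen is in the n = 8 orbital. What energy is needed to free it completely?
0.213 eV

The ionization energy is the energy needed to remove the electron completely (n → ∞).

For hydrogen, E_n = -13.6057 eV / n².

At n = 8: E_8 = -13.6057 / 8² = -0.212589 eV
At n = ∞: E_∞ = 0 eV

Ionization energy = E_∞ - E_8 = 0 - (-0.212589) = 0.212589 eV
Ionization energy ≈ 0.213 eV

This is also called the binding energy of the electron in state n = 8.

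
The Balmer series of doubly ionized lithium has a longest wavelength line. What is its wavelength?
72.901 nm

The longest wavelength corresponds to the smallest energy transition in the series.
The Balmer series has all transitions ending at n_f = 2.

For Li²⁺ (Z = 3), the first line (α-line) is the jump from n = 3 to n = 2:
E_3 = -13.6057 × 3² / 3² = -13.60570 eV
E_2 = -13.6057 × 3² / 2² = -30.61283 eV
ΔE = E_3 - E_2 = 17.00713 eV

λ = hc/E = 1239.84 eV·nm / 17.00713 eV
λ = 72.901 nm

This is the α-line of the Balmer series in Li²⁺.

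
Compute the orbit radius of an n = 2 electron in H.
0.211671 nm (or 2.116709 Å)

The Bohr radius formula is:
r_n = n² a₀ / Z

where a₀ = 0.052917721 nm is the Bohr radius.

For H (Z = 1) at n = 2:
r_2 = 2² × 0.052917721 nm / 1
r_2 = 4 × 0.052917721 nm / 1
r_2 = 0.2116709 nm / 1
r_2 = 0.211671 nm

The electron orbits at approximately 0.211671 nm from the nucleus.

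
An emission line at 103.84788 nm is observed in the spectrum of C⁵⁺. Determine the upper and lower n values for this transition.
n = 8 → n = 5

First, find the photon energy from the wavelength (hc = 1239.84 eV·nm):
E = hc/λ = 1239.84 eV·nm / 103.84788 nm = 11.939002 eV

The energy levels of C⁵⁺ satisfy E_n = -13.6057 × 6² / n² eV, so an emission n_i → n_f releases
ΔE = 13.6057 × 6² × (1/n_f² − 1/n_i²) eV.

Setting ΔE equal to the photon energy:
1/n_f² − 1/n_i² = 11.939002 / (13.6057 × 6²) = 0.024375001

Since 1/n_i² must be positive, we need 1/n_f² > 0.024375001, i.e. n_f ≤ 6. For each allowed n_f, solve n_i = (1/n_f² − 0.024375001)^(−1/2) and check whether it is a whole number:
  n_f = 1: 1/n_i² = 1.000000000 − 0.024375001 = 0.975624999 → n_i = 1.012  (not an integer) ✗
  n_f = 2: 1/n_i² = 0.250000000 − 0.024375001 = 0.225624999 → n_i = 2.105  (not an integer) ✗
  n_f = 3: 1/n_i² = 0.111111111 − 0.024375001 = 0.086736110 → n_i = 3.395  (not an integer) ✗
  n_f = 4: 1/n_i² = 0.062500000 − 0.024375001 = 0.038124999 → n_i = 5.121  (not an integer) ✗
  n_f = 5: 1/n_i² = 0.040000000 − 0.024375001 = 0.015624999 → n_i = 8.000  → integer, n_i = 8 ✓
  n_f = 6: 1/n_i² = 0.027777778 − 0.024375001 = 0.003402777 → n_i = 17.143  (not an integer) ✗

Only n_f = 5 gives an integer upper level, n_i = 8.

The transition is from n = 8 to n = 5 (emission).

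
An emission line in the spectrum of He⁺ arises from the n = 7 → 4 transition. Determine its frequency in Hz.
5.5390e+14 Hz

First, find the transition energy:
E_7 = -13.6057 × 2² / 7² = -1.1106694 eV
E_4 = -13.6057 × 2² / 4² = -3.4014250 eV
|ΔE| = |E_4 - E_7| = 2.2907556 eV

Convert to Joules: E = 2.2907556 eV × (1.602177 × 10⁻¹⁹ J/eV) = 3.670196e-19 J

Using E = hf:
f = E/h = 3.670196e-19 J / (6.62607 × 10⁻³⁴ J·s)
f = 5.5390e+14 Hz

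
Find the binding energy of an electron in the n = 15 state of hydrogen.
0.060 eV

The ionization energy is the energy needed to remove the electron completely (n → ∞).

For hydrogen, E_n = -13.6057 eV / n².

At n = 15: E_15 = -13.6057 / 15² = -0.060470 eV
At n = ∞: E_∞ = 0 eV

Ionization energy = E_∞ - E_15 = 0 - (-0.060470) = 0.060470 eV
Ionization energy ≈ 0.060 eV

This is also called the binding energy of the electron in state n = 15.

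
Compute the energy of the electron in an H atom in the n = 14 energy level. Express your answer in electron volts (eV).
-0.0694 eV

The energy levels of a hydrogen-like atom are given by:
E_n = -13.6057 eV / n²

For n = 14:
E_14 = -13.6057 eV / 14²
E_14 = -13.6057 eV / 196
E_14 = -0.0694 eV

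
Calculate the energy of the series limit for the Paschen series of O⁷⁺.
96.7516 eV

The series limit corresponds to the transition from n = ∞ to n = 3.
This is the highest energy (shortest wavelength) transition in the Paschen series.

E_∞ = 0 eV
E_3 = -13.6057 × 8² / 3² = -96.7516 eV

Energy at series limit:
ΔE = E_∞ - E_3 = 0 - (-96.7516) = 96.7516 eV

This energy equals the ionization energy from the n = 3 state of O⁷⁺.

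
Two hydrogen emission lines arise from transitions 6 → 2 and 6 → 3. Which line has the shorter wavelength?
6 → 2

Calculate the energy for each transition:

Transition 6 → 2:
ΔE₁ = |E_2 - E_6| = |-13.6057/2² - (-13.6057/6²)|
ΔE₁ = |-3.40142500000 - (-0.37793611111)| = 3.02348889 eV

Transition 6 → 3:
ΔE₂ = |E_3 - E_6| = |-13.6057/3² - (-13.6057/6²)|
ΔE₂ = |-1.51174444444 - (-0.37793611111)| = 1.13380833 eV

Since 3.02348889 eV > 1.13380833 eV, the transition 6 → 2 emits the more energetic photon.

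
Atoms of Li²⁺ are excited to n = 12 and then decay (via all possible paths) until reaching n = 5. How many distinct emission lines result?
28

The electron can occupy levels n = 5, 6, ..., 12 during de-excitation — that is m = 12 - 5 + 1 = 8 distinct levels.

The number of distinct spectral lines equals the number of ways to choose 2 of these m levels (each pair gives one possible emission transition):

Number of lines = m(m-1)/2 = 8×7/2 = 28

These correspond to all possible transitions between the 8 levels:
12 → 11, 12 → 10, 12 → 9, 12 → 8, 12 → 7, 12 → 6, 12 → 5, 11 → 10...

Each transition produces a photon with a unique energy (and thus wavelength). This count does not depend on Z.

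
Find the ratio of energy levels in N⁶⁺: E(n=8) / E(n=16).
4.00000

Using E_n = -13.6057 Z² / n² eV with Z = 7:

E_8 = -13.6057 × 7² / 8² = -666.6793 / 64 = -10.41686406250 eV
E_16 = -13.6057 × 7² / 16² = -666.6793 / 256 = -2.60421601563 eV

The ratio is:
E_8/E_16 = (-10.41686406250) / (-2.60421601563)
E_8/E_16 = (-666.6793/64) / (-666.6793/256)
E_8/E_16 = 256/64
E_8/E_16 = 4.00000
(Note: the Z² factors cancel in the ratio.)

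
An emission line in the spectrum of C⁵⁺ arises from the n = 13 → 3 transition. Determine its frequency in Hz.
1.246e+16 Hz

First, find the transition energy:
E_13 = -13.6057 × 6² / 13² = -2.89825562 eV
E_3 = -13.6057 × 6² / 3² = -54.42280000 eV
|ΔE| = |E_3 - E_13| = 51.52454438 eV

Convert to Joules: E = 51.52454438 eV × (1.602177 × 10⁻¹⁹ J/eV) = 8.25514e-18 J

Using E = hf:
f = E/h = 8.25514e-18 J / (6.62607 × 10⁻³⁴ J·s)
f = 1.246e+16 Hz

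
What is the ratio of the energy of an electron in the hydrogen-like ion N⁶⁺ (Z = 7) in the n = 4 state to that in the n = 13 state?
10.562500

Using E_n = -13.6057 Z² / n² eV with Z = 7:

E_4 = -13.6057 × 7² / 4² = -666.6793 / 16 = -41.667456250000 eV
E_13 = -13.6057 × 7² / 13² = -666.6793 / 169 = -3.944847928994 eV

The ratio is:
E_4/E_13 = (-41.667456250000) / (-3.944847928994)
E_4/E_13 = (-666.6793/16) / (-666.6793/169)
E_4/E_13 = 169/16
E_4/E_13 = 10.562500
(Note: the Z² factors cancel in the ratio.)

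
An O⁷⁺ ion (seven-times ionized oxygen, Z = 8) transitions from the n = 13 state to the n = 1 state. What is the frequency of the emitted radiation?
2.09304e+17 Hz

First, find the transition energy:
E_13 = -13.6057 × 8² / 13² = -5.15245444 eV
E_1 = -13.6057 × 8² / 1² = -870.76480000 eV
|ΔE| = |E_1 - E_13| = 865.61234556 eV

Convert to Joules: E = 865.61234556 eV × (1.602177 × 10⁻¹⁹ J/eV) = 1.3868642e-16 J

Using E = hf:
f = E/h = 1.3868642e-16 J / (6.62607 × 10⁻³⁴ J·s)
f = 2.09304e+17 Hz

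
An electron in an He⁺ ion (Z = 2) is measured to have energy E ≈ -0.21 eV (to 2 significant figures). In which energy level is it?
n = 16

The exact energy levels follow E_n = -13.6057 Z² / n² eV with Z = 2.

The measured value (-0.21 eV) is reported to only 2 significant figures, so we must test candidate n values and see which one matches to that precision.

Candidate energies:
  n = 14:  E = -13.6057 × 2² / 14² = -0.27767 eV
  n = 15:  E = -13.6057 × 2² / 15² = -0.24188 eV
  n = 16:  E = -13.6057 × 2² / 16² = -0.21259 eV  ← matches
  n = 17:  E = -13.6057 × 2² / 17² = -0.18831 eV
  n = 18:  E = -13.6057 × 2² / 18² = -0.16797 eV

Checking against the measurement of -0.21 eV (2 sig figs), only n = 16 agrees:
E_16 = -0.21259 eV, which rounds to -0.21 eV ✓

Therefore n = 16.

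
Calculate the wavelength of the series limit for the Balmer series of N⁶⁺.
7.44 nm

The series limit corresponds to the transition from n = ∞ to n = 2.
This is the highest energy (shortest wavelength) transition in the Balmer series.

E_∞ = 0 eV
E_2 = -13.6057 × 7² / 2² = -166.6698 eV

Energy at series limit:
ΔE = E_∞ - E_2 = 0 - (-166.6698) = 166.6698 eV
λ = hc/E = 1239.84 eV·nm / 166.6698 eV = 7.44 nm

This energy equals the ionization energy from the n = 2 state of N⁶⁺.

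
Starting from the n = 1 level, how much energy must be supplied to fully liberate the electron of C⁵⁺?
489.80520 eV

The ionization energy is the energy needed to remove the electron completely (n → ∞).

For a hydrogen-like ion with Z = 6, E_n = -13.6057 Z² / n² eV.

At n = 1: E_1 = -13.6057 × 6² / 1² = -489.80520000 eV
At n = ∞: E_∞ = 0 eV

Ionization energy = E_∞ - E_1 = 0 - (-489.80520000) = 489.80520000 eV
Ionization energy ≈ 489.80520 eV

This is also called the binding energy of the electron in state n = 1.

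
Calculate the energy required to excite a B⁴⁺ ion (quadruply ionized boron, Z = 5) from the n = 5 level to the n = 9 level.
9.4064 eV

The energy levels of a hydrogen-like atom are E_n = -13.6057 Z² eV / n².

Energy at n = 5: E_5 = -13.6057 × 5² / 5² = -13.6057000 eV
Energy at n = 9: E_9 = -13.6057 × 5² / 9² = -4.1992901 eV

The excitation energy is the difference:
ΔE = E_9 - E_5
ΔE = -4.1992901 - (-13.6057000)
ΔE = 9.4064 eV

Since this is positive, energy must be absorbed (photon absorption).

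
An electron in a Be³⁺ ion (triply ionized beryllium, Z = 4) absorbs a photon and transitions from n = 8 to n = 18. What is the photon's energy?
2.73 eV

The energy levels of a hydrogen-like atom are E_n = -13.6057 Z² eV / n².

Energy at n = 8: E_8 = -13.6057 × 4² / 8² = -3.40143 eV
Energy at n = 18: E_18 = -13.6057 × 4² / 18² = -0.67189 eV

The excitation energy is the difference:
ΔE = E_18 - E_8
ΔE = -0.67189 - (-3.40143)
ΔE = 2.73 eV

Since this is positive, energy must be absorbed (photon absorption).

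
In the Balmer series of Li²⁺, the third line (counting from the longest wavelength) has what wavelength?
48.215 nm

The lines of a series are numbered from the longest wavelength (smallest ΔE) outward; the third line is the transition from n = n_f + 3 to n_f.
The Balmer series has all transitions ending at n_f = 2.

For Li²⁺ (Z = 3), the third line (γ-line) is the jump from n = 5 to n = 2:
E_5 = -13.6057 × 3² / 5² = -4.89805 eV
E_2 = -13.6057 × 3² / 2² = -30.61283 eV
ΔE = E_5 - E_2 = 25.71478 eV

λ = hc/E = 1239.84 eV·nm / 25.71478 eV
λ = 48.215 nm

This is the γ-line of the Balmer series in Li²⁺.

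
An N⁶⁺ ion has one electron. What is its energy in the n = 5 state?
-26.667172 eV

For hydrogen-like ions, the energy levels scale with Z²:
E_n = -13.6057 Z² / n² eV

For N⁶⁺ (Z = 7) at n = 5:
E_5 = -13.6057 × 7² / 5²
E_5 = -13.6057 × 49 / 25
E_5 = -666.6793 / 25
E_5 = -26.667172 eV

The energy is 49 times more negative than hydrogen at the same n due to the stronger nuclear charge.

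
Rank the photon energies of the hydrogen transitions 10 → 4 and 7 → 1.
7 → 1

Calculate the energy for each transition:

Transition 10 → 4:
ΔE₁ = |E_4 - E_10| = |-13.6057/4² - (-13.6057/10²)|
ΔE₁ = |-0.850356250000 - (-0.136057000000)| = 0.714299250 eV

Transition 7 → 1:
ΔE₂ = |E_1 - E_7| = |-13.6057/1² - (-13.6057/7²)|
ΔE₂ = |-13.605700000000 - (-0.277667346939)| = 13.328032653 eV

Since 13.328032653 eV > 0.714299250 eV, the transition 7 → 1 emits the more energetic photon.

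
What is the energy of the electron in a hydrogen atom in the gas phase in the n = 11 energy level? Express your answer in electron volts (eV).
-0.11244 eV

The energy levels of a hydrogen-like atom are given by:
E_n = -13.6057 eV / n²

For n = 11:
E_11 = -13.6057 eV / 11²
E_11 = -13.6057 eV / 121
E_11 = -0.11244 eV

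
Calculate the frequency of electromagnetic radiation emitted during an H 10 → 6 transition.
5.8486e+13 Hz

First, find the transition energy:
E_10 = -13.6057 / 10² = -0.13605700 eV
E_6 = -13.6057 / 6² = -0.37793611 eV
|ΔE| = |E_6 - E_10| = 0.24187911 eV

Convert to Joules: E = 0.24187911 eV × (1.602177 × 10⁻¹⁹ J/eV) = 3.875331e-20 J

Using E = hf:
f = E/h = 3.875331e-20 J / (6.62607 × 10⁻³⁴ J·s)
f = 5.8486e+13 Hz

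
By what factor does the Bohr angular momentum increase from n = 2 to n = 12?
6.0000

In the Bohr model, L_n = nℏ, so the ratio is purely the ratio of quantum numbers:

L_12/L_2 = 12ℏ / 2ℏ = 12/2 = 6.0000

The angular momentum scales linearly with n.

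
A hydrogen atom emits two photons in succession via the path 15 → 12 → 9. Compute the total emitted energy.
0.107502 eV

The energy levels of hydrogen are E_n = -13.6057 / n² eV.

First transition (15 → 12):
ΔE₁ = |E_12 - E_15|
ΔE₁ = |-0.094484027778 - (-0.060469777778)| = 0.034014250 eV

Second transition (12 → 9):
ΔE₂ = |E_9 - E_12|
ΔE₂ = |-0.167971604938 - (-0.094484027778)| = 0.073487577 eV

Total energy released:
E_total = ΔE₁ + ΔE₂ = 0.034014250 + 0.073487577 = 0.107502 eV

Note: This equals the direct transition 15 → 9: 0.107502 eV ✓
Energy is conserved regardless of the path taken.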